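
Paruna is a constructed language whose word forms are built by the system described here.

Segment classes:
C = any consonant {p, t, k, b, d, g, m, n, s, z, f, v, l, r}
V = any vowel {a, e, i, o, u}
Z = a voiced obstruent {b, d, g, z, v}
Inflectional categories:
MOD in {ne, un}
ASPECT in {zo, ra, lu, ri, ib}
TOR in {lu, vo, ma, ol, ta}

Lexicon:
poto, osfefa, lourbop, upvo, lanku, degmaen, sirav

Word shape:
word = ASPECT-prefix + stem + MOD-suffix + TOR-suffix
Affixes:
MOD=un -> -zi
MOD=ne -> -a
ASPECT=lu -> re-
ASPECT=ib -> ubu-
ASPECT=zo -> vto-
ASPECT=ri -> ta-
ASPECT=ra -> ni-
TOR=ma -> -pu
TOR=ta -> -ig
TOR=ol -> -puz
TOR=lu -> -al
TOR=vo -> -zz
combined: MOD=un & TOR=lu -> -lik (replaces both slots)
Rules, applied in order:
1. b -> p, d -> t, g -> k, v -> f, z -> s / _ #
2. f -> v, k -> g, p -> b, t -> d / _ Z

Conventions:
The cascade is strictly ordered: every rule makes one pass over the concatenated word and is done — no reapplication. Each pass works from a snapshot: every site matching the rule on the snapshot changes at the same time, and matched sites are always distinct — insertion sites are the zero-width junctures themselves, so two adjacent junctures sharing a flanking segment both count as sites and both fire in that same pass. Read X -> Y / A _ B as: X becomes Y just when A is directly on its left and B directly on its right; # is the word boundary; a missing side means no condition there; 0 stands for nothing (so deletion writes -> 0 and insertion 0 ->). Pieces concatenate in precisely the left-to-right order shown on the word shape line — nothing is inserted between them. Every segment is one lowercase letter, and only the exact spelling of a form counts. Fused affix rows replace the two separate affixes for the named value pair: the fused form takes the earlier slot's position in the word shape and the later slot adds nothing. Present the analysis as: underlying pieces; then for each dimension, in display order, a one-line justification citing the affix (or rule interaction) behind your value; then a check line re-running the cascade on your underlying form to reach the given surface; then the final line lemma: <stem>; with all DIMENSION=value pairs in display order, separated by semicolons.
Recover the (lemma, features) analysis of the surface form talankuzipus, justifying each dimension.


underlying: ta-lanku-zi-puz
MOD=un - signalled by the affix -zi
ASPECT=ri - signalled by the affix ta-
TOR=ol - signalled by the affix -puz
check: talankuzipuz -> talankuzipus -> talankuzipus
lemma: lanku; MOD=un; ASPECT=ri; TOR=ol


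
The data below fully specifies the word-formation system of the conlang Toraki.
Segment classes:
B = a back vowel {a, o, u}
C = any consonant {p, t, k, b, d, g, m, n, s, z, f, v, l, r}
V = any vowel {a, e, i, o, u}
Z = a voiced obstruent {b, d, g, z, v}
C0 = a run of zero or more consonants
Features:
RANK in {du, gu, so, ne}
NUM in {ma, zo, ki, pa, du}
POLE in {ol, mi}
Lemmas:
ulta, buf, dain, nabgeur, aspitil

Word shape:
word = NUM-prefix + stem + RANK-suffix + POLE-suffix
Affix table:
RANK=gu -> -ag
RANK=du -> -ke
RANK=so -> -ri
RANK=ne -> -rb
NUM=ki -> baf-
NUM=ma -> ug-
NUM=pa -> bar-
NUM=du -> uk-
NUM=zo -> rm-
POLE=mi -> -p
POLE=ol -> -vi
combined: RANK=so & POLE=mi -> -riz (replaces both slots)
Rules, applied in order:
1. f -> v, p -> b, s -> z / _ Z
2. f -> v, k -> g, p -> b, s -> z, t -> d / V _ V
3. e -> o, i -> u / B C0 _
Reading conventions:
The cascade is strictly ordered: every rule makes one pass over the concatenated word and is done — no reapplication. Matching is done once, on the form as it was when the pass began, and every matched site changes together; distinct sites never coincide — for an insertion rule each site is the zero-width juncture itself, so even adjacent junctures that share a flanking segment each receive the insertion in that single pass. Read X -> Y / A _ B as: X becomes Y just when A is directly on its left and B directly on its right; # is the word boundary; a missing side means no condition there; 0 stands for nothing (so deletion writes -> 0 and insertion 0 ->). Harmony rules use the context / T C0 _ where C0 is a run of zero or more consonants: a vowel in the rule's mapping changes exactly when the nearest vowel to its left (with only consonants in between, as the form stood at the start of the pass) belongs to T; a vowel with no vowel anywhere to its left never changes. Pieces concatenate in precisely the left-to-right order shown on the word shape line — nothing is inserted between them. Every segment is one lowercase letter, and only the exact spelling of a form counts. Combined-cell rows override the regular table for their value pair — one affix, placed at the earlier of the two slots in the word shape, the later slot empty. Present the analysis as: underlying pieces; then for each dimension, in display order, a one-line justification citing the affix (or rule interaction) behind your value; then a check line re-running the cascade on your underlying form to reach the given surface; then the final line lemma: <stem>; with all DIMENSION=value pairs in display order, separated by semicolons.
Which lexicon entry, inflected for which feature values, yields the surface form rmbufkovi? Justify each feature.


underlying: rm-buf-ke-vi
RANK=du - signalled by the affix -ke
NUM=zo - signalled by the affix rm-
POLE=ol - signalled by the affix -vi
check: rmbufkevi -> rmbufkevi -> rmbufkevi -> rmbufkovi
lemma: buf; RANK=du; NUM=zo; POLE=ol


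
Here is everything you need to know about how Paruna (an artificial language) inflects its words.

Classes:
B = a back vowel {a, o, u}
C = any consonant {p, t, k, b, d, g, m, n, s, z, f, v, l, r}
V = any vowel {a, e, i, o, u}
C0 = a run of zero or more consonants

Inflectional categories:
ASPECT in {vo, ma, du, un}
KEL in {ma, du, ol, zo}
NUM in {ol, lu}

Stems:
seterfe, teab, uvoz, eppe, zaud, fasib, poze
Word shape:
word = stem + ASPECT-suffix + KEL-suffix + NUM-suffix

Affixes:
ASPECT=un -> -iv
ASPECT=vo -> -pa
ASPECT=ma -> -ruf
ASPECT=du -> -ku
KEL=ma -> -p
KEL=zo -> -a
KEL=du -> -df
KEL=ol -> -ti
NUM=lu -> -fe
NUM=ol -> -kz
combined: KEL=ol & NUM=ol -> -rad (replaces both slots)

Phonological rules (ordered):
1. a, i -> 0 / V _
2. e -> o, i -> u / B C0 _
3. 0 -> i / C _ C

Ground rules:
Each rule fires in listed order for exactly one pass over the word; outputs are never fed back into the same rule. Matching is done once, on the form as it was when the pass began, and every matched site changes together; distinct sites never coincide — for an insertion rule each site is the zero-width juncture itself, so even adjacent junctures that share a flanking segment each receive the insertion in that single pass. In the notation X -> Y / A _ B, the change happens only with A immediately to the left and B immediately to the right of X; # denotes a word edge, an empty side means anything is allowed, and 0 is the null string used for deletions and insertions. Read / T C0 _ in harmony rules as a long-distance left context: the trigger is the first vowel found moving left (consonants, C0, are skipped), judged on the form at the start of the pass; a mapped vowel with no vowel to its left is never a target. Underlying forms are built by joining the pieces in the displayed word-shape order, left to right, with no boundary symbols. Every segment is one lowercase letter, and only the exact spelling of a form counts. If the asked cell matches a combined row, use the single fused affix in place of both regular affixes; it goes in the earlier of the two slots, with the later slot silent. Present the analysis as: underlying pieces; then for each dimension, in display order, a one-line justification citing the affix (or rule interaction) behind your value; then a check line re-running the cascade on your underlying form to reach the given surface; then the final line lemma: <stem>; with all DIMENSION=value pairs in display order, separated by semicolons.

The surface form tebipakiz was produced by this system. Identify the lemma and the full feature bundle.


underlying: teab-pa-a-kz
ASPECT=vo - signalled by the affix -pa
KEL=zo - signalled by the affix -a
NUM=ol - signalled by the affix -kz
check: teabpaakz -> tebpakz -> tebpakz -> tebipakiz
lemma: teab; ASPECT=vo; KEL=zo; NUM=ol


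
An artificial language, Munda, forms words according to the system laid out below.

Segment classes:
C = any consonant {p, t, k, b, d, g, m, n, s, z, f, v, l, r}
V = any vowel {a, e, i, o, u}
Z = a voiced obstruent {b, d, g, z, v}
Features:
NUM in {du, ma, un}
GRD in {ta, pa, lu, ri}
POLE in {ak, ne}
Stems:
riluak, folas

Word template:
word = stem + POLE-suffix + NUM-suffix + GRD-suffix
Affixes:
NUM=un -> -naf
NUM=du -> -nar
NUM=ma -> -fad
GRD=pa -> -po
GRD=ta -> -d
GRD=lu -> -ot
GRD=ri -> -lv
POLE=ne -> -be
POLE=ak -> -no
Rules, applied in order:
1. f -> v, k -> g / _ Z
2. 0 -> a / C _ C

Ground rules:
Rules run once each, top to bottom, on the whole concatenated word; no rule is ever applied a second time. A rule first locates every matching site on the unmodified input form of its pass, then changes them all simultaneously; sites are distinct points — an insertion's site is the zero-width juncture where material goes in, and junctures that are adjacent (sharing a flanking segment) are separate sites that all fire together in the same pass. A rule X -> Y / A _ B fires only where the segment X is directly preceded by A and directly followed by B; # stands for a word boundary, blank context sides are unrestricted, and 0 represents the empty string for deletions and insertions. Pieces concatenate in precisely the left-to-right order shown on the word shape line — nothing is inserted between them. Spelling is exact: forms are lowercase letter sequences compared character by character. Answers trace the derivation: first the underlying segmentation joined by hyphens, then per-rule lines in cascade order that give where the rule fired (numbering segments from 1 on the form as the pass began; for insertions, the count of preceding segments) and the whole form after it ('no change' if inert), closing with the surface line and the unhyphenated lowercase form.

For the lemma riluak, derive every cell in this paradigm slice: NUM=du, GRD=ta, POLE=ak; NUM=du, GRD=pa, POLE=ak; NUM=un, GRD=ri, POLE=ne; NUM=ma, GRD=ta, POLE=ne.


cell NUM=du, GRD=ta, POLE=ak:
underlying: riluak-no-nar-d
1. f -> v, k -> g / _ Z: no change
2. 0 -> a / C _ C: inserts after position(s) 6, 11: riluakanonarad
surface: riluakanonarad

cell NUM=du, GRD=pa, POLE=ak:
underlying: riluak-no-nar-po
1. f -> v, k -> g / _ Z: no change
2. 0 -> a / C _ C: inserts after position(s) 6, 11: riluakanonarapo
surface: riluakanonarapo

cell NUM=un, GRD=ri, POLE=ne:
underlying: riluak-be-naf-lv
1. f -> v, k -> g / _ Z: fires at position(s) 6: riluagbenaflv
2. 0 -> a / C _ C: inserts after position(s) 6, 11, 12: riluagabenafalav
surface: riluagabenafalav

cell NUM=ma, GRD=ta, POLE=ne:
underlying: riluak-be-fad-d
1. f -> v, k -> g / _ Z: fires at position(s) 6: riluagbefadd
2. 0 -> a / C _ C: inserts after position(s) 6, 11: riluagabefadad
surface: riluagabefadad


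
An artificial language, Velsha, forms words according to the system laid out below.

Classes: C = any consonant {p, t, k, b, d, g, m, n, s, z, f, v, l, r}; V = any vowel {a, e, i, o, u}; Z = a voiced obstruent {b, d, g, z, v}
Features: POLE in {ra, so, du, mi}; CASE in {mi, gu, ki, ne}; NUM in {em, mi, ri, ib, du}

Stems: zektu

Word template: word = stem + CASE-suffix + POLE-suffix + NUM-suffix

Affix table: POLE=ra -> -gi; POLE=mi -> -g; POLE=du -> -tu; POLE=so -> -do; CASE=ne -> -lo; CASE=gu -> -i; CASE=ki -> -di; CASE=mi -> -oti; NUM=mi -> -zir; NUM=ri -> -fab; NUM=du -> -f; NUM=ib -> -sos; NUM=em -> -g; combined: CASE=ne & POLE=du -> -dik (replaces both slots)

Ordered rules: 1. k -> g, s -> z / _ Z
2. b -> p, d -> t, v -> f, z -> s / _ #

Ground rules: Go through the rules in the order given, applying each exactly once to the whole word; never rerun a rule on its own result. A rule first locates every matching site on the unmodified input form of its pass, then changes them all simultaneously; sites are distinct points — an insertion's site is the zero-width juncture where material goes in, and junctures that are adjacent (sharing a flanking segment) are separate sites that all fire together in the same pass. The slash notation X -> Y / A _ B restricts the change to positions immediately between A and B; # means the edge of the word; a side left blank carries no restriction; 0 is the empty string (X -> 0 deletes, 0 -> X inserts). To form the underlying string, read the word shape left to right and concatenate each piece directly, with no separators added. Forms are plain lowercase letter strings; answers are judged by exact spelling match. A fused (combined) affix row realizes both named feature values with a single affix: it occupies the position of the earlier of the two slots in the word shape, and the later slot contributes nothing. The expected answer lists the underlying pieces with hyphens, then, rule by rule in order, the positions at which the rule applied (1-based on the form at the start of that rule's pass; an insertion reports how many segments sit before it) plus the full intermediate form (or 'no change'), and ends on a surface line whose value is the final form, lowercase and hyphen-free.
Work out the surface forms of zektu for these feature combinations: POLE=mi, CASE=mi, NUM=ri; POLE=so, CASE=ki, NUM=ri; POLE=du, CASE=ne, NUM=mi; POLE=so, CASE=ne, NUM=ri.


cell POLE=mi, CASE=mi, NUM=ri:
underlying: zektu-oti-g-fab
1. k -> g, s -> z / _ Z: no change
2. b -> p, d -> t, v -> f, z -> s / _ #: fires at position(s) 12: zektuotigfap
surface: zektuotigfap

cell POLE=so, CASE=ki, NUM=ri:
underlying: zektu-di-do-fab
1. k -> g, s -> z / _ Z: no change
2. b -> p, d -> t, v -> f, z -> s / _ #: fires at position(s) 12: zektudidofap
surface: zektudidofap

cell POLE=du, CASE=ne, NUM=mi:
underlying: zektu-dik-zir
1. k -> g, s -> z / _ Z: fires at position(s) 8: zektudigzir
2. b -> p, d -> t, v -> f, z -> s / _ #: no change
surface: zektudigzir

cell POLE=so, CASE=ne, NUM=ri:
underlying: zektu-lo-do-fab
1. k -> g, s -> z / _ Z: no change
2. b -> p, d -> t, v -> f, z -> s / _ #: fires at position(s) 12: zektulodofap
surface: zektulodofap


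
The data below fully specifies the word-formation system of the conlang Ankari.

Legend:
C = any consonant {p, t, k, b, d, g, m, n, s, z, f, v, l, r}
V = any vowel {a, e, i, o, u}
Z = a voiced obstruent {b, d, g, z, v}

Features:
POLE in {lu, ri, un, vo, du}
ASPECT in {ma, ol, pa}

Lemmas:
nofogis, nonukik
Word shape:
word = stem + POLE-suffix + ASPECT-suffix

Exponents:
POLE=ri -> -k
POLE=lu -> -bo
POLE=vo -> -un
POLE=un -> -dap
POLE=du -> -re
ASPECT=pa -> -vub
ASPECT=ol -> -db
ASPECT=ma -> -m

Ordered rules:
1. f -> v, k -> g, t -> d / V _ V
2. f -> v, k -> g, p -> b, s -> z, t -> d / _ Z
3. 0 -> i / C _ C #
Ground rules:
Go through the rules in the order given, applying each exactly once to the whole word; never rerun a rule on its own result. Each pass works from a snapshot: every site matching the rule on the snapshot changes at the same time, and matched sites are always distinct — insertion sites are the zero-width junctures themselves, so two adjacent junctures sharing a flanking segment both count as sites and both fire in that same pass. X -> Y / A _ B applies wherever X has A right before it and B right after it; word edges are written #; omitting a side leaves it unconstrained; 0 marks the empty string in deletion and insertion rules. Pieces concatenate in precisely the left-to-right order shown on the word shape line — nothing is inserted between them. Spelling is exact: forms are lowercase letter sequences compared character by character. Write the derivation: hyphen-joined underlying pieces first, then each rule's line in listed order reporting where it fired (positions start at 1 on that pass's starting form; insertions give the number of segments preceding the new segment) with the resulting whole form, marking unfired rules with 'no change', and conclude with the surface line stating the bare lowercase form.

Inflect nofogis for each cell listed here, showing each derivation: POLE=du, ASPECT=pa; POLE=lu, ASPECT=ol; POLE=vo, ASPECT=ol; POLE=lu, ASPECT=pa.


cell POLE=du, ASPECT=pa:
underlying: nofogis-re-vub
1. f -> v, k -> g, t -> d / V _ V: fires at position(s) 3: novogisrevub
2. f -> v, k -> g, p -> b, s -> z, t -> d / _ Z: no change
3. 0 -> i / C _ C #: no change
surface: novogisrevub

cell POLE=lu, ASPECT=ol:
underlying: nofogis-bo-db
1. f -> v, k -> g, t -> d / V _ V: fires at position(s) 3: novogisbodb
2. f -> v, k -> g, p -> b, s -> z, t -> d / _ Z: fires at position(s) 7: novogizbodb
3. 0 -> i / C _ C #: inserts after position(s) 10: novogizbodib
surface: novogizbodib

cell POLE=vo, ASPECT=ol:
underlying: nofogis-un-db
1. f -> v, k -> g, t -> d / V _ V: fires at position(s) 3: novogisundb
2. f -> v, k -> g, p -> b, s -> z, t -> d / _ Z: no change
3. 0 -> i / C _ C #: inserts after position(s) 10: novogisundib
surface: novogisundib

cell POLE=lu, ASPECT=pa:
underlying: nofogis-bo-vub
1. f -> v, k -> g, t -> d / V _ V: fires at position(s) 3: novogisbovub
2. f -> v, k -> g, p -> b, s -> z, t -> d / _ Z: fires at position(s) 7: novogizbovub
3. 0 -> i / C _ C #: no change
surface: novogizbovub


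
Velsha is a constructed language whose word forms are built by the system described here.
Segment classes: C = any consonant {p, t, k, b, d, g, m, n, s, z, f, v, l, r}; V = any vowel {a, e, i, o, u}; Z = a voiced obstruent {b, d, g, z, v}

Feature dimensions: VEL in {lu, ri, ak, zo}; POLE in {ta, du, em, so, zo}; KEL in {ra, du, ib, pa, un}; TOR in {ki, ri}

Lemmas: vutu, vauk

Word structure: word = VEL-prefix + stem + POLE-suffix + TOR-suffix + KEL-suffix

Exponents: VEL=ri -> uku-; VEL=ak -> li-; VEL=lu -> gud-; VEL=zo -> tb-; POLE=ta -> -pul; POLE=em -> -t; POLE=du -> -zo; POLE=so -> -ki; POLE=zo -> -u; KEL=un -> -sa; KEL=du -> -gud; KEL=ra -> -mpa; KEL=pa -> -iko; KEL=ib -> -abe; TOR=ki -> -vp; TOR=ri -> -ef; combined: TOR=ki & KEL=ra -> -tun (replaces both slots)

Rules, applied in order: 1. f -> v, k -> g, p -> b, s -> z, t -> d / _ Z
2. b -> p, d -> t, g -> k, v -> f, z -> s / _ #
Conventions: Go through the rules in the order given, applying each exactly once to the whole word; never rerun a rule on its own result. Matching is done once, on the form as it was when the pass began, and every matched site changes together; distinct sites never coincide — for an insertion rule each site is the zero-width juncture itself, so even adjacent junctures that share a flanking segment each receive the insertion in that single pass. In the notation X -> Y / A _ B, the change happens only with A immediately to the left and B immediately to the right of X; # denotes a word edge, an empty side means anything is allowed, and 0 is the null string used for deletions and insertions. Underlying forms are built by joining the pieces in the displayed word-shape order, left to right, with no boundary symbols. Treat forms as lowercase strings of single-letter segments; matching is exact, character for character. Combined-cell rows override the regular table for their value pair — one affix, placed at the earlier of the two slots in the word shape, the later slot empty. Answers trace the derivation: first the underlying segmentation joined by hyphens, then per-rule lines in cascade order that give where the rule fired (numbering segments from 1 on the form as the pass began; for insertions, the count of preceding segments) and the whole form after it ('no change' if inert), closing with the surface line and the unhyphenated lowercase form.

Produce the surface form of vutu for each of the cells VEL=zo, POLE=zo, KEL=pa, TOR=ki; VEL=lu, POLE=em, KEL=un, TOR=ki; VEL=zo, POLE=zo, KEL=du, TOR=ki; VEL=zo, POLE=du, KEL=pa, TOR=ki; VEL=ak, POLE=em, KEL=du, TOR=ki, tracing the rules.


cell VEL=zo, POLE=zo, KEL=pa, TOR=ki:
underlying: tb-vutu-u-vp-iko
1. f -> v, k -> g, p -> b, s -> z, t -> d / _ Z: fires at position(s) 1: dbvutuuvpiko
2. b -> p, d -> t, g -> k, v -> f, z -> s / _ #: no change
surface: dbvutuuvpiko

cell VEL=lu, POLE=em, KEL=un, TOR=ki:
underlying: gud-vutu-t-vp-sa
1. f -> v, k -> g, p -> b, s -> z, t -> d / _ Z: fires at position(s) 8: gudvutudvpsa
2. b -> p, d -> t, g -> k, v -> f, z -> s / _ #: no change
surface: gudvutudvpsa

cell VEL=zo, POLE=zo, KEL=du, TOR=ki:
underlying: tb-vutu-u-vp-gud
1. f -> v, k -> g, p -> b, s -> z, t -> d / _ Z: fires at position(s) 1, 9: dbvutuuvbgud
2. b -> p, d -> t, g -> k, v -> f, z -> s / _ #: fires at position(s) 12: dbvutuuvbgut
surface: dbvutuuvbgut

cell VEL=zo, POLE=du, KEL=pa, TOR=ki:
underlying: tb-vutu-zo-vp-iko
1. f -> v, k -> g, p -> b, s -> z, t -> d / _ Z: fires at position(s) 1: dbvutuzovpiko
2. b -> p, d -> t, g -> k, v -> f, z -> s / _ #: no change
surface: dbvutuzovpiko

cell VEL=ak, POLE=em, KEL=du, TOR=ki:
underlying: li-vutu-t-vp-gud
1. f -> v, k -> g, p -> b, s -> z, t -> d / _ Z: fires at position(s) 7, 9: livutudvbgud
2. b -> p, d -> t, g -> k, v -> f, z -> s / _ #: fires at position(s) 12: livutudvbgut
surface: livutudvbgut


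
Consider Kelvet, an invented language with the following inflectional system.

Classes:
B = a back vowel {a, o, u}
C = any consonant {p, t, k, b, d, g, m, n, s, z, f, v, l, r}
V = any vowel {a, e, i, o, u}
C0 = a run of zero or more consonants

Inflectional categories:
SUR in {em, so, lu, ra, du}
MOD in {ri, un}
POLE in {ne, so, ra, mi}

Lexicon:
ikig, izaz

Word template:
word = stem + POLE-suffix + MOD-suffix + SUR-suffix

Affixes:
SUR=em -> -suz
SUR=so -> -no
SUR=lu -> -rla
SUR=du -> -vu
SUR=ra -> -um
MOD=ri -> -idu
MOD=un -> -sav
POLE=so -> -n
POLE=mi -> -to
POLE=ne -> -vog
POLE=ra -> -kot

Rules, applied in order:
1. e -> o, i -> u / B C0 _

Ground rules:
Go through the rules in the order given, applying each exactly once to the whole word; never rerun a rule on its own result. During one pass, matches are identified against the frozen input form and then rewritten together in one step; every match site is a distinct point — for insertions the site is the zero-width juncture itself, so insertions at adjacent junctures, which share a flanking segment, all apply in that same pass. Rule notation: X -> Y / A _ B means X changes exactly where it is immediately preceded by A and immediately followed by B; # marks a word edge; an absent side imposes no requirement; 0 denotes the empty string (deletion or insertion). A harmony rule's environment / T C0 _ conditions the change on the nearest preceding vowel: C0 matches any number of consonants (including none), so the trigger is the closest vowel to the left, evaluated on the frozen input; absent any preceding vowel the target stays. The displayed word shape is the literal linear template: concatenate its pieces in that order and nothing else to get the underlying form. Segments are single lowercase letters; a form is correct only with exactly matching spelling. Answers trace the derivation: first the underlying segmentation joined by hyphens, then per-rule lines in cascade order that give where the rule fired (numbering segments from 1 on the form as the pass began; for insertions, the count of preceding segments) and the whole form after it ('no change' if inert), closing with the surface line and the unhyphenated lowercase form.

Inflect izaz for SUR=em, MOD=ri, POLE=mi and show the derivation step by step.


underlying: izaz-to-idu-suz
1. e -> o, i -> u / B C0 _: fires at position(s) 7: izaztoudusuz
surface: izaztoudusuz


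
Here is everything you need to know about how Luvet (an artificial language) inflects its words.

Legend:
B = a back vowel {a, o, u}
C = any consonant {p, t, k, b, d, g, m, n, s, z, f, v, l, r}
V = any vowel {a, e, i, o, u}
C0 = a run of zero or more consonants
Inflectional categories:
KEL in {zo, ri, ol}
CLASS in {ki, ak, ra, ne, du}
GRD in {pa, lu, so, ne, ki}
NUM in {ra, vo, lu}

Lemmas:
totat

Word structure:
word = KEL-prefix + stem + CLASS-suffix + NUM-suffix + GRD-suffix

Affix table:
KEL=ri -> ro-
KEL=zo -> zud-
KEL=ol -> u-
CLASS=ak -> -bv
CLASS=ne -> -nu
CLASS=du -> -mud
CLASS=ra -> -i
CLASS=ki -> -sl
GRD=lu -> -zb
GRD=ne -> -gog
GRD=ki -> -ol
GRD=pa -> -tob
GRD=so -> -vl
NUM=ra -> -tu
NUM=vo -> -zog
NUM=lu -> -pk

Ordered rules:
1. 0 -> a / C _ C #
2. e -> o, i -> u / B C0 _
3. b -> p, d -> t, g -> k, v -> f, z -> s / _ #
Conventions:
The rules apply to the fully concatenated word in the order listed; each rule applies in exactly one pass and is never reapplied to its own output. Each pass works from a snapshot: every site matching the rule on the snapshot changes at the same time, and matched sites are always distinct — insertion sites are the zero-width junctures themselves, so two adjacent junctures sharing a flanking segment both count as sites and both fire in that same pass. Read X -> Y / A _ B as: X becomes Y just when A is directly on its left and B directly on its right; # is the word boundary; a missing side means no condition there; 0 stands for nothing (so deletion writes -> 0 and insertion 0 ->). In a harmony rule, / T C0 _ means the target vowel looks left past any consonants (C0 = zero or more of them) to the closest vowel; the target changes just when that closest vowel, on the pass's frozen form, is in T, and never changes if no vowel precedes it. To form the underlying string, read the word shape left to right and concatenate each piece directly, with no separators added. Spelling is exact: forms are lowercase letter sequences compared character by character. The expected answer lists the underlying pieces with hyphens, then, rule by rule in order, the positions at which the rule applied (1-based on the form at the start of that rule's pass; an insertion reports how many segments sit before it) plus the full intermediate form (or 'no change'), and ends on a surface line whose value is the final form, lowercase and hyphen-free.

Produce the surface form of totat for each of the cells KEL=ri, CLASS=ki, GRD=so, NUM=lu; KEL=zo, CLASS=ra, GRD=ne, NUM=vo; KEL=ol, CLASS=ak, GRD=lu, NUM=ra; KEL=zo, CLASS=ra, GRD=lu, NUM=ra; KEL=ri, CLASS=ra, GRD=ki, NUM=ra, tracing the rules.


cell KEL=ri, CLASS=ki, GRD=so, NUM=lu:
underlying: ro-totat-sl-pk-vl
1. 0 -> a / C _ C #: inserts after position(s) 12: rototatslpkval
2. e -> o, i -> u / B C0 _: no change
3. b -> p, d -> t, g -> k, v -> f, z -> s / _ #: no change
surface: rototatslpkval

cell KEL=zo, CLASS=ra, GRD=ne, NUM=vo:
underlying: zud-totat-i-zog-gog
1. 0 -> a / C _ C #: no change
2. e -> o, i -> u / B C0 _: fires at position(s) 9: zudtotatuzoggog
3. b -> p, d -> t, g -> k, v -> f, z -> s / _ #: fires at position(s) 15: zudtotatuzoggok
surface: zudtotatuzoggok

cell KEL=ol, CLASS=ak, GRD=lu, NUM=ra:
underlying: u-totat-bv-tu-zb
1. 0 -> a / C _ C #: inserts after position(s) 11: utotatbvtuzab
2. e -> o, i -> u / B C0 _: no change
3. b -> p, d -> t, g -> k, v -> f, z -> s / _ #: fires at position(s) 13: utotatbvtuzap
surface: utotatbvtuzap

cell KEL=zo, CLASS=ra, GRD=lu, NUM=ra:
underlying: zud-totat-i-tu-zb
1. 0 -> a / C _ C #: inserts after position(s) 12: zudtotatituzab
2. e -> o, i -> u / B C0 _: fires at position(s) 9: zudtotatutuzab
3. b -> p, d -> t, g -> k, v -> f, z -> s / _ #: fires at position(s) 14: zudtotatutuzap
surface: zudtotatutuzap

cell KEL=ri, CLASS=ra, GRD=ki, NUM=ra:
underlying: ro-totat-i-tu-ol
1. 0 -> a / C _ C #: no change
2. e -> o, i -> u / B C0 _: fires at position(s) 8: rototatutuol
3. b -> p, d -> t, g -> k, v -> f, z -> s / _ #: no change
surface: rototatutuol


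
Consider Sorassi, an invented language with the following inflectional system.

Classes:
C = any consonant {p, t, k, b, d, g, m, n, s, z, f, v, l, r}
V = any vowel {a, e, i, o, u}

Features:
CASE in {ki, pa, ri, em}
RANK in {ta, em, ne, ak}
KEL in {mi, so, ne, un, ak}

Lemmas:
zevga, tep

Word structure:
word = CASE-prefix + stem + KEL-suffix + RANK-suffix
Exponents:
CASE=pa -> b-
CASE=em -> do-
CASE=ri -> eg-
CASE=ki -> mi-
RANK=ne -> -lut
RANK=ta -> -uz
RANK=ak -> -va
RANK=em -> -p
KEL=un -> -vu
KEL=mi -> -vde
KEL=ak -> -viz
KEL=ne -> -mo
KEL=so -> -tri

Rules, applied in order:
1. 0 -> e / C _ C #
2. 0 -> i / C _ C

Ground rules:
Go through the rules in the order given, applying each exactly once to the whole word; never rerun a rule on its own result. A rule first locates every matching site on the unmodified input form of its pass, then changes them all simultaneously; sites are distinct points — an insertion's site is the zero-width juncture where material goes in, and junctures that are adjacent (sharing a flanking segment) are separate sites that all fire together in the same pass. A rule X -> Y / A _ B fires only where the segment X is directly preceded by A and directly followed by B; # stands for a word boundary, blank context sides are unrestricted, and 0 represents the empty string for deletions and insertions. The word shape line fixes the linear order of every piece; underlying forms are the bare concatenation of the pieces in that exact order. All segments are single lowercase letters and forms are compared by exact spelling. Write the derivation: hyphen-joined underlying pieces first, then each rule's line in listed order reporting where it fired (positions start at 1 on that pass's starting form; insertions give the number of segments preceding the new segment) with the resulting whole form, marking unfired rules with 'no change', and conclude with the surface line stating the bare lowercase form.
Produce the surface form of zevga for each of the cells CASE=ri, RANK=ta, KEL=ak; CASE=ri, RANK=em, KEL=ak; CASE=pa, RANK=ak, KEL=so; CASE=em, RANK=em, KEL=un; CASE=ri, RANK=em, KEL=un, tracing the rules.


cell CASE=ri, RANK=ta, KEL=ak:
underlying: eg-zevga-viz-uz
1. 0 -> e / C _ C #: no change
2. 0 -> i / C _ C: inserts after position(s) 2, 5: egizevigavizuz
surface: egizevigavizuz

cell CASE=ri, RANK=em, KEL=ak:
underlying: eg-zevga-viz-p
1. 0 -> e / C _ C #: inserts after position(s) 10: egzevgavizep
2. 0 -> i / C _ C: inserts after position(s) 2, 5: egizevigavizep
surface: egizevigavizep

cell CASE=pa, RANK=ak, KEL=so:
underlying: b-zevga-tri-va
1. 0 -> e / C _ C #: no change
2. 0 -> i / C _ C: inserts after position(s) 1, 4, 7: bizevigatiriva
surface: bizevigatiriva

cell CASE=em, RANK=em, KEL=un:
underlying: do-zevga-vu-p
1. 0 -> e / C _ C #: no change
2. 0 -> i / C _ C: inserts after position(s) 5: dozevigavup
surface: dozevigavup

cell CASE=ri, RANK=em, KEL=un:
underlying: eg-zevga-vu-p
1. 0 -> e / C _ C #: no change
2. 0 -> i / C _ C: inserts after position(s) 2, 5: egizevigavup
surface: egizevigavup


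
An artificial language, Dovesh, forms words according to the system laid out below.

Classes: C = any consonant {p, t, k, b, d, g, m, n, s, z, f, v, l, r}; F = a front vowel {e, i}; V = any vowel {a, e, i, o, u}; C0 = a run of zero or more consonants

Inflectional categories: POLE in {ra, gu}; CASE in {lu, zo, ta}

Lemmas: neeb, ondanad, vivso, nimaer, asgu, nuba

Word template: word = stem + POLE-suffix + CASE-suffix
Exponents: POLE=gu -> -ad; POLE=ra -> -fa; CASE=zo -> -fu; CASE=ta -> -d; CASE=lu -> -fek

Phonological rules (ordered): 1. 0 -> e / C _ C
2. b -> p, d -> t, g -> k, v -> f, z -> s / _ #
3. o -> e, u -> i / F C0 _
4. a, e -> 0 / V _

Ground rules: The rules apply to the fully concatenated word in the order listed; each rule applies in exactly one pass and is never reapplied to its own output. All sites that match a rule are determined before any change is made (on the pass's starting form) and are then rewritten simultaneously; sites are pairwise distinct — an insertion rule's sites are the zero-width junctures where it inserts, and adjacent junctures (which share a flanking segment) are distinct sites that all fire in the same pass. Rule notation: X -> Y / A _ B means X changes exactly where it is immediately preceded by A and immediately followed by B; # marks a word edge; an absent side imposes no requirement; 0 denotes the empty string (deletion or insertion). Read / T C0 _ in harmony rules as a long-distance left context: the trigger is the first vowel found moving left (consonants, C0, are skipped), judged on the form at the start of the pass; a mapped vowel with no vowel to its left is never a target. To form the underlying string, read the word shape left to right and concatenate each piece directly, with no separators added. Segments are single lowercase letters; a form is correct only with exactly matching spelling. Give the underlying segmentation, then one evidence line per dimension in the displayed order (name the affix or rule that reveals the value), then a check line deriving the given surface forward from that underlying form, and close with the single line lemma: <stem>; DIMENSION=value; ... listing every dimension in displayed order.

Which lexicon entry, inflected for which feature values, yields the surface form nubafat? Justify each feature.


underlying: nuba-fa-d
POLE=ra - signalled by the affix -fa
CASE=ta - signalled by the affix -d
check: nubafad -> nubafad -> nubafat -> nubafat -> nubafat
lemma: nuba; POLE=ra; CASE=ta


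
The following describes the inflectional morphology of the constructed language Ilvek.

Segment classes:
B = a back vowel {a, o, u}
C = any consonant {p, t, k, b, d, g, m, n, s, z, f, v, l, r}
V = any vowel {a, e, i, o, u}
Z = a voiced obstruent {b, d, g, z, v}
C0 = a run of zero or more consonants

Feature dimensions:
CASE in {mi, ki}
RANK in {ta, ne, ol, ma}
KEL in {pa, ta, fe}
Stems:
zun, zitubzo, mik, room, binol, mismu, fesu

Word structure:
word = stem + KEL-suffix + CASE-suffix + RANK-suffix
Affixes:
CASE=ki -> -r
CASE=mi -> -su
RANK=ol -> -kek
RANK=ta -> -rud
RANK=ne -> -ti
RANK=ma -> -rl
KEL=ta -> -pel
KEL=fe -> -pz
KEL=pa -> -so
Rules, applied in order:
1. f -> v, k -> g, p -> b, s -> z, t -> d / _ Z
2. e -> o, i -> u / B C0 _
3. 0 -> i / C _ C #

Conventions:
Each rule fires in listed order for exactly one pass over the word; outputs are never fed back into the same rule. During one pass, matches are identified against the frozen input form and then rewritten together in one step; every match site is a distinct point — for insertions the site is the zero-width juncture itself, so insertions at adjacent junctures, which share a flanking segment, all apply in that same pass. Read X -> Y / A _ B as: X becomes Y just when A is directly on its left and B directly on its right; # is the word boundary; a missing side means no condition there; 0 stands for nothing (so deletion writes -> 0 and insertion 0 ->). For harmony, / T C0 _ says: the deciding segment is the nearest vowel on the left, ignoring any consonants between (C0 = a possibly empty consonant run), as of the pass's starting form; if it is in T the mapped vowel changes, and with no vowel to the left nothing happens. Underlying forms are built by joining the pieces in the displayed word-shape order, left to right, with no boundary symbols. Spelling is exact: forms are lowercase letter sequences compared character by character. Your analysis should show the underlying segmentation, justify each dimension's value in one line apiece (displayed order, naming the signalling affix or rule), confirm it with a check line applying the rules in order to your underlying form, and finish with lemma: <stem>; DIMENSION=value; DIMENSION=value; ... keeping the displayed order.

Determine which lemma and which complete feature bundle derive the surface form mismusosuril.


underlying: mismu-so-su-rl
CASE=mi - signalled by the affix -su
RANK=ma - signalled by the affix -rl
KEL=pa - signalled by the affix -so
check: mismusosurl -> mismusosurl -> mismusosurl -> mismusosuril
lemma: mismu; CASE=mi; RANK=ma; KEL=pa


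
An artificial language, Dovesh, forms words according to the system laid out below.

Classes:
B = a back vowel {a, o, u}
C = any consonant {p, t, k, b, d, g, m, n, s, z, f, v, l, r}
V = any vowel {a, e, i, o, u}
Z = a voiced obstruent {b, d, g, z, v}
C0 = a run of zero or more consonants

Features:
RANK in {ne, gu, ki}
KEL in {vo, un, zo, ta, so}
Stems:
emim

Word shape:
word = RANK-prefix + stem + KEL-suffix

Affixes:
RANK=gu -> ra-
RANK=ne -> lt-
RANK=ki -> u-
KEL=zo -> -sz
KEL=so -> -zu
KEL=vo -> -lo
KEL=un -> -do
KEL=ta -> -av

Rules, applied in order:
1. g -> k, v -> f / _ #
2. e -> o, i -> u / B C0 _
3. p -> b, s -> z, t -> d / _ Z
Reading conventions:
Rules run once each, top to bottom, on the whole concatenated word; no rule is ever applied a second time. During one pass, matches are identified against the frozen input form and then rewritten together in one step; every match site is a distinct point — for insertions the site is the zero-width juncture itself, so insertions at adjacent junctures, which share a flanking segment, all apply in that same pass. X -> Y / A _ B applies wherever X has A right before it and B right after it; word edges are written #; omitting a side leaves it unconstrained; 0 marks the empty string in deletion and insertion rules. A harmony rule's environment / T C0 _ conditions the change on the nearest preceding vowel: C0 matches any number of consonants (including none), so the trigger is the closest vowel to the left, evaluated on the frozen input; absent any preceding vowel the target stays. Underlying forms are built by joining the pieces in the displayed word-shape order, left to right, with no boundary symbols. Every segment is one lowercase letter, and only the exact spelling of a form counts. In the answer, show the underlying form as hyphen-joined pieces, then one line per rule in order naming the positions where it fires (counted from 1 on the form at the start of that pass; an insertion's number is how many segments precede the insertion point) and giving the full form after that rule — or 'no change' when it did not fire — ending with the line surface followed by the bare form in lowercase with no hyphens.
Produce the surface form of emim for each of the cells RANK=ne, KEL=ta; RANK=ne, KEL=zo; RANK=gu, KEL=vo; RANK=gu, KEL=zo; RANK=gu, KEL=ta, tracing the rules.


cell RANK=ne, KEL=ta:
underlying: lt-emim-av
1. g -> k, v -> f / _ #: fires at position(s) 8: ltemimaf
2. e -> o, i -> u / B C0 _: no change
3. p -> b, s -> z, t -> d / _ Z: no change
surface: ltemimaf

cell RANK=ne, KEL=zo:
underlying: lt-emim-sz
1. g -> k, v -> f / _ #: no change
2. e -> o, i -> u / B C0 _: no change
3. p -> b, s -> z, t -> d / _ Z: fires at position(s) 7: ltemimzz
surface: ltemimzz

cell RANK=gu, KEL=vo:
underlying: ra-emim-lo
1. g -> k, v -> f / _ #: no change
2. e -> o, i -> u / B C0 _: fires at position(s) 3: raomimlo
3. p -> b, s -> z, t -> d / _ Z: no change
surface: raomimlo

cell RANK=gu, KEL=zo:
underlying: ra-emim-sz
1. g -> k, v -> f / _ #: no change
2. e -> o, i -> u / B C0 _: fires at position(s) 3: raomimsz
3. p -> b, s -> z, t -> d / _ Z: fires at position(s) 7: raomimzz
surface: raomimzz

cell RANK=gu, KEL=ta:
underlying: ra-emim-av
1. g -> k, v -> f / _ #: fires at position(s) 8: raemimaf
2. e -> o, i -> u / B C0 _: fires at position(s) 3: raomimaf
3. p -> b, s -> z, t -> d / _ Z: no change
surface: raomimaf


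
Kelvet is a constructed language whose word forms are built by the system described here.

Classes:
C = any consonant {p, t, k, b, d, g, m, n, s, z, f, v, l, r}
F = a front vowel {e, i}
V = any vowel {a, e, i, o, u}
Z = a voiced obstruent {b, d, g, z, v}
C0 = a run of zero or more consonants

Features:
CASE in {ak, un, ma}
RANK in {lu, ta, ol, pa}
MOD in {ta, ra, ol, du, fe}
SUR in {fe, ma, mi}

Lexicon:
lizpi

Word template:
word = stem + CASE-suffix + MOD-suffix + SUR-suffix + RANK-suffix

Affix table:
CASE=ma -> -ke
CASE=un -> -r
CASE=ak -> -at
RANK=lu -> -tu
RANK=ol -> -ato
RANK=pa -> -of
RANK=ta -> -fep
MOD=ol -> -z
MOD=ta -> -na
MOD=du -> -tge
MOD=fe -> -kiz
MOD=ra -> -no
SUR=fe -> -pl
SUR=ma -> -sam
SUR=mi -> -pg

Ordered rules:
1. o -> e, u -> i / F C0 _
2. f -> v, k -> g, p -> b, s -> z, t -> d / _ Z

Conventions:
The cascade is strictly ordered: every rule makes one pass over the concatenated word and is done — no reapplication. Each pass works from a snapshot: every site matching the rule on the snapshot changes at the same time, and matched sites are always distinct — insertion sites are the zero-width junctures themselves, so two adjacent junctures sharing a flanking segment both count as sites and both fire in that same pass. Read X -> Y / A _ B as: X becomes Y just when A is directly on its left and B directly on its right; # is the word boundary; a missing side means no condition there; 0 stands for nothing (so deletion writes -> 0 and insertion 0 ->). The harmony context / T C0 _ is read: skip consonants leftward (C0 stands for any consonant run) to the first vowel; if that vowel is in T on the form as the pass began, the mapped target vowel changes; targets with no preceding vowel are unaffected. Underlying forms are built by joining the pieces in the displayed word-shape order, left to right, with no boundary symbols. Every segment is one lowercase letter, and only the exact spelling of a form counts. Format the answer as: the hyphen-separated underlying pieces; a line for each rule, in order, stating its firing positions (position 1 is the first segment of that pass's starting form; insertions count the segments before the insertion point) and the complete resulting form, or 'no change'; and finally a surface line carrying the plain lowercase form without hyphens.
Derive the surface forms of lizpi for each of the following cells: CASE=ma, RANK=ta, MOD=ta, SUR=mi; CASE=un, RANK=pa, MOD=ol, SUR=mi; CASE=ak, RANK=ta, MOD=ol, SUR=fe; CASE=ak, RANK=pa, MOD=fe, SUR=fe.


cell CASE=ma, RANK=ta, MOD=ta, SUR=mi:
underlying: lizpi-ke-na-pg-fep
1. o -> e, u -> i / F C0 _: no change
2. f -> v, k -> g, p -> b, s -> z, t -> d / _ Z: fires at position(s) 10: lizpikenabgfep
surface: lizpikenabgfep

cell CASE=un, RANK=pa, MOD=ol, SUR=mi:
underlying: lizpi-r-z-pg-of
1. o -> e, u -> i / F C0 _: fires at position(s) 10: lizpirzpgef
2. f -> v, k -> g, p -> b, s -> z, t -> d / _ Z: fires at position(s) 8: lizpirzbgef
surface: lizpirzbgef

cell CASE=ak, RANK=ta, MOD=ol, SUR=fe:
underlying: lizpi-at-z-pl-fep
1. o -> e, u -> i / F C0 _: no change
2. f -> v, k -> g, p -> b, s -> z, t -> d / _ Z: fires at position(s) 7: lizpiadzplfep
surface: lizpiadzplfep

cell CASE=ak, RANK=pa, MOD=fe, SUR=fe:
underlying: lizpi-at-kiz-pl-of
1. o -> e, u -> i / F C0 _: fires at position(s) 13: lizpiatkizplef
2. f -> v, k -> g, p -> b, s -> z, t -> d / _ Z: no change
surface: lizpiatkizplef
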